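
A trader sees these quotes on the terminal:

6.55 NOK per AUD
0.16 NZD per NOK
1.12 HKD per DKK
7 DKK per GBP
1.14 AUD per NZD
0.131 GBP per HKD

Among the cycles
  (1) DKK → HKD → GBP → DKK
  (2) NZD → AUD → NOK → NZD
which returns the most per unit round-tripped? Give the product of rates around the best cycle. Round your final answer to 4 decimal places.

(1) 1.12 × 0.131 × 7 = 1.02704
(2) 1.14 × 6.55 × 0.16 = 1.19472
Highest is cycle (2) at 1.1947 (>1, arbitrage).

1.1947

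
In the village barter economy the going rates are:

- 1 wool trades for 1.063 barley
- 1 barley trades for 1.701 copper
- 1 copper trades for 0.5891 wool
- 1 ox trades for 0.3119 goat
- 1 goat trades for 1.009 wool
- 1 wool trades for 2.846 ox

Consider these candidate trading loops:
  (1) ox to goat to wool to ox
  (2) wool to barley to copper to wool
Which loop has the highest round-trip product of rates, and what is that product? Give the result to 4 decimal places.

1.0652

(1) 0.3119 × 1.009 × 2.846 = 0.89566
(2) 1.063 × 1.701 × 0.5891 = 1.06519
Highest is cycle (2) at 1.0652 (>1, arbitrage).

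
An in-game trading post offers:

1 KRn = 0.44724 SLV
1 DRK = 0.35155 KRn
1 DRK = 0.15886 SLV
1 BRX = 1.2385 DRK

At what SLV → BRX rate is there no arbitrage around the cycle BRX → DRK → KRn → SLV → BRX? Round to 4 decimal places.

5.1354

Known legs of the cycle: 1.2385 × 0.35155 × 0.44724 = 0.194725914447
For no arbitrage the full-cycle product must be 1, so the missing rate is 1 / 0.194725914447 ≈ 5.135423.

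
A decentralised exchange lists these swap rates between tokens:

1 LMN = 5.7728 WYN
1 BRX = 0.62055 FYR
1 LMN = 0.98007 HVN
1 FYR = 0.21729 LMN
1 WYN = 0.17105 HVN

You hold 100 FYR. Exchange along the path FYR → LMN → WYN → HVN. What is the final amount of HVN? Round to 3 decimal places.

100 FYR × 0.21729 = 21.729 LMN
21.729 LMN × 5.7728 = 125.4371712 WYN
125.4371712 WYN × 0.17105 = 21.45602813376 HVN

21.456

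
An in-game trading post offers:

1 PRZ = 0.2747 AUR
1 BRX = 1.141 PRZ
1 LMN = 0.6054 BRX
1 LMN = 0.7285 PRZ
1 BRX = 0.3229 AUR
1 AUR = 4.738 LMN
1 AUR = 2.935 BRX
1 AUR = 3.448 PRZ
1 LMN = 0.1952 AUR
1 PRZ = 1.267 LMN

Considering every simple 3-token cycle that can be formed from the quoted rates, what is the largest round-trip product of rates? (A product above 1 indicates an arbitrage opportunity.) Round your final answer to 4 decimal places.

LMN→PRZ→AUR→LMN: 0.7285 × 0.2747 × 4.738 = 0.94816
BRX→AUR→LMN→BRX: 0.3229 × 4.738 × 0.6054 = 0.92620
BRX→PRZ→AUR→BRX: 1.141 × 0.2747 × 2.935 = 0.91992
BRX→PRZ→LMN→BRX: 1.141 × 1.267 × 0.6054 = 0.87519
LMN→AUR→PRZ→LMN: 0.1952 × 3.448 × 1.267 = 0.85275
Maximum is LMN→PRZ→AUR→LMN at 0.9482; no arbitrage — every cycle loses value.

0.9482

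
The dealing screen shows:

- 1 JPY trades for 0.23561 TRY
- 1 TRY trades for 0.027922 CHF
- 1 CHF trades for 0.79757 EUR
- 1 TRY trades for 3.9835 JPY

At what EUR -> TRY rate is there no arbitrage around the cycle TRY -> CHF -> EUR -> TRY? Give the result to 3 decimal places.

Known legs of the cycle: 0.027922 × 0.79757 = 0.02226974954
For no arbitrage the full-cycle product must be 1, so the missing rate is 1 / 0.02226974954 ≈ 44.90396.

44.904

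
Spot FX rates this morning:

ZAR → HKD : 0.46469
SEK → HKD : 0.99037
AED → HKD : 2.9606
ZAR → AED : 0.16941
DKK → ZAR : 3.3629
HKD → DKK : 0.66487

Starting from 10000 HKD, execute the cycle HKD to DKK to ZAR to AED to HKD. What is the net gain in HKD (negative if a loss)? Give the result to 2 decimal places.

1214.23

10000 HKD × 0.66487 = 6648.7 DKK
6648.7 DKK × 3.3629 = 22358.91323 ZAR
22358.91323 ZAR × 0.16941 = 3787.8234902943 AED
3787.8234902943 AED × 2.9606 = 11214.23022536530458 HKD
Net change: 11214.23022536530458 − 10000 = 1214.23022536530458 HKD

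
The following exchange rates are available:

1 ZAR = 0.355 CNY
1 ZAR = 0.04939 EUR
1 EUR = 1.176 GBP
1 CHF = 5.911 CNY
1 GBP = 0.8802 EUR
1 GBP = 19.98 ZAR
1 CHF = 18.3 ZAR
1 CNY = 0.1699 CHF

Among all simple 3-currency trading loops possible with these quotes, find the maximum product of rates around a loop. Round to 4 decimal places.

GBP→ZAR→EUR→GBP: 19.98 × 0.04939 × 1.176 = 1.16049
CHF→ZAR→CNY→CHF: 18.3 × 0.355 × 0.1699 = 1.10376
Maximum is GBP→ZAR→EUR→GBP at 1.1605; arbitrage exists.

1.1605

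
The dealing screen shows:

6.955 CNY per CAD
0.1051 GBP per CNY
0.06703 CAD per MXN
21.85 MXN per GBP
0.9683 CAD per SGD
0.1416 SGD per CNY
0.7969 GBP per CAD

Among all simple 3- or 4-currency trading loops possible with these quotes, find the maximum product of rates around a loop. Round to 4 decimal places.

1.1671

MXN→CAD→GBP→MXN: 0.06703 × 0.7969 × 21.85 = 1.16714
MXN→CAD→CNY→GBP→MXN: 0.06703 × 6.955 × 0.1051 × 21.85 = 1.07058
CNY→SGD→CAD→CNY: 0.1416 × 0.9683 × 6.955 = 0.95361
Maximum is MXN→CAD→GBP→MXN at 1.1671; arbitrage exists.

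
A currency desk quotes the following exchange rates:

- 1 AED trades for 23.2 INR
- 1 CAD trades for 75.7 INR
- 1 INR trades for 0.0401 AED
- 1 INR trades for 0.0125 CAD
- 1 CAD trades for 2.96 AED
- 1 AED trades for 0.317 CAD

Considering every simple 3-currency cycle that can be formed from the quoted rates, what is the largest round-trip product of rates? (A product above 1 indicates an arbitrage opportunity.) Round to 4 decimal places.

0.9623

AED→CAD→INR→AED: 0.317 × 75.7 × 0.0401 = 0.96228
AED→INR→CAD→AED: 23.2 × 0.0125 × 2.96 = 0.85840
Maximum is AED→CAD→INR→AED at 0.9623; no arbitrage — every cycle loses value.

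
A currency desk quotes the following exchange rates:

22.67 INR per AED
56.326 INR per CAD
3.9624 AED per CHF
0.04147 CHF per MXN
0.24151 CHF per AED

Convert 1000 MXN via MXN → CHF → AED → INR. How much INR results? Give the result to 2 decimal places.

1000 MXN × 0.04147 = 41.47 CHF
41.47 CHF × 3.9624 = 164.320728 AED
164.320728 AED × 22.67 = 3725.15090376 INR

3725.15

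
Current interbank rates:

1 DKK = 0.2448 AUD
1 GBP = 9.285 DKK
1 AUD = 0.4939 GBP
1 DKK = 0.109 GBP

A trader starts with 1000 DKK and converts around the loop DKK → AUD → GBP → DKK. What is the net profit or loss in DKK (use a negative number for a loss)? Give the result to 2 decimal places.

1000 DKK × 0.2448 = 244.8 AUD
244.8 AUD × 0.4939 = 120.90672 GBP
120.90672 GBP × 9.285 = 1122.6188952 DKK
Net change: 1122.6188952 − 1000 = 122.6188952 DKK

122.62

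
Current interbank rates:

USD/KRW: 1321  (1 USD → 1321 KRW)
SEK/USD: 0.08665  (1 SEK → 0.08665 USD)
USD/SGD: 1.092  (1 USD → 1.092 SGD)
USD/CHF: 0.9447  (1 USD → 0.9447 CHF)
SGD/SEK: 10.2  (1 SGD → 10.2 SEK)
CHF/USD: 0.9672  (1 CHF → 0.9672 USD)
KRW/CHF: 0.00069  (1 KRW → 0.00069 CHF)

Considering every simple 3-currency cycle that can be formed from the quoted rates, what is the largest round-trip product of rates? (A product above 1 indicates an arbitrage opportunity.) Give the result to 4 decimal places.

0.9651

SGD→SEK→USD→SGD: 10.2 × 0.08665 × 1.092 = 0.96514
CHF→USD→KRW→CHF: 0.9672 × 1321 × 0.00069 = 0.88159
Maximum is SGD→SEK→USD→SGD at 0.9651; no arbitrage — every cycle loses value.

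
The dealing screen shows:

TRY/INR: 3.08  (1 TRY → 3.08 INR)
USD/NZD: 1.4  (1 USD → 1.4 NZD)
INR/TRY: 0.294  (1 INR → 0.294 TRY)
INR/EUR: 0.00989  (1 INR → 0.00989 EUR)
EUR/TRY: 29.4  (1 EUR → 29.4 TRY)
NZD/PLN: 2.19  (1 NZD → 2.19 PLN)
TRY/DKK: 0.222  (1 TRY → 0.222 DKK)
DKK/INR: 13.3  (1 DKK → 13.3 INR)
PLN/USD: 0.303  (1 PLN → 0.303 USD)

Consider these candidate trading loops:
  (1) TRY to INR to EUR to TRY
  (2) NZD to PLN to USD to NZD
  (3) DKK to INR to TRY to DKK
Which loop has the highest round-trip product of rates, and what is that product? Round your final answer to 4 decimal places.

0.9290

(1) 3.08 × 0.00989 × 29.4 = 0.89556
(2) 2.19 × 0.303 × 1.4 = 0.92900
(3) 13.3 × 0.294 × 0.222 = 0.86806
Highest is cycle (2) at 0.9290 (≤1, no arbitrage).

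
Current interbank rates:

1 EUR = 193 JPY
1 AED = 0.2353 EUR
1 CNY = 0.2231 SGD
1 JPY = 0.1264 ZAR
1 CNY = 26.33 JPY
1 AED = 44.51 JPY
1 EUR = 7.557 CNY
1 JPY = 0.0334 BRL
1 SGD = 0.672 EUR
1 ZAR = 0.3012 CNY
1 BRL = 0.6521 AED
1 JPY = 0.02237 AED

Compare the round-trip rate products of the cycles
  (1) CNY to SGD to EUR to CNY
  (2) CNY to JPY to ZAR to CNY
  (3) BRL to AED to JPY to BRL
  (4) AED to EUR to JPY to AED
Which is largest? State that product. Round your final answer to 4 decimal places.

(1) 0.2231 × 0.672 × 7.557 = 1.13297
(2) 26.33 × 0.1264 × 0.3012 = 1.00243
(3) 0.6521 × 44.51 × 0.0334 = 0.96943
(4) 0.2353 × 193 × 0.02237 = 1.01589
Highest is cycle (1) at 1.1330 (>1, arbitrage).

1.1330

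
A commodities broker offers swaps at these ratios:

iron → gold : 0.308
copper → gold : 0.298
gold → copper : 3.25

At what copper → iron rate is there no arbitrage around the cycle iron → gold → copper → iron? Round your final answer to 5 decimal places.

0.99900

Known legs of the cycle: 0.308 × 3.25 = 1.001
For no arbitrage the full-cycle product must be 1, so the missing rate is 1 / 1.001 ≈ 0.9990010.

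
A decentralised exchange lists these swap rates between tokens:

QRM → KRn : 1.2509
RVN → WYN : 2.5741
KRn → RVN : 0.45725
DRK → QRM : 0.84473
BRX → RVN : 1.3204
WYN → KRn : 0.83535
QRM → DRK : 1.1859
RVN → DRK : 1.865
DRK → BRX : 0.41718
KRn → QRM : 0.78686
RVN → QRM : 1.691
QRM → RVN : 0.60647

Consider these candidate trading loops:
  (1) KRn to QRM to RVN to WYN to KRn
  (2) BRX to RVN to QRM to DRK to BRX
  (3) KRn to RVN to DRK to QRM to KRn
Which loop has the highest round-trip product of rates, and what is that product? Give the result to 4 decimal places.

(1) 0.78686 × 0.60647 × 2.5741 × 0.83535 = 1.02613
(2) 1.3204 × 1.691 × 1.1859 × 0.41718 = 1.10464
(3) 0.45725 × 1.865 × 0.84473 × 1.2509 = 0.90110
Highest is cycle (2) at 1.1046 (>1, arbitrage).

1.1046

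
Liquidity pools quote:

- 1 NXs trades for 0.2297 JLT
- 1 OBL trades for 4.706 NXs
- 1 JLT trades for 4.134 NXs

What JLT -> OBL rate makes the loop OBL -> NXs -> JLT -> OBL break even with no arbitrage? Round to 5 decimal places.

0.92510

Known legs of the cycle: 4.706 × 0.2297 = 1.0809682
For no arbitrage the full-cycle product must be 1, so the missing rate is 1 / 1.0809682 ≈ 0.9250966.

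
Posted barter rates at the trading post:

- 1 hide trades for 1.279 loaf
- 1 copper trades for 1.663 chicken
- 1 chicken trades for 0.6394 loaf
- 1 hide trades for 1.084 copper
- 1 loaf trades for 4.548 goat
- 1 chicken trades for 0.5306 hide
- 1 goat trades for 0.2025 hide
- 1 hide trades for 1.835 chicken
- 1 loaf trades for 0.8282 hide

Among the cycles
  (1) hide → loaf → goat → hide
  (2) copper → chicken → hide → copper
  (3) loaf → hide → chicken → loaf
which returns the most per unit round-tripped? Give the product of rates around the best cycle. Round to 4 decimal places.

(1) 1.279 × 4.548 × 0.2025 = 1.17792
(2) 1.663 × 0.5306 × 1.084 = 0.95651
(3) 0.8282 × 1.835 × 0.6394 = 0.97173
Highest is cycle (1) at 1.1779 (>1, arbitrage).

1.1779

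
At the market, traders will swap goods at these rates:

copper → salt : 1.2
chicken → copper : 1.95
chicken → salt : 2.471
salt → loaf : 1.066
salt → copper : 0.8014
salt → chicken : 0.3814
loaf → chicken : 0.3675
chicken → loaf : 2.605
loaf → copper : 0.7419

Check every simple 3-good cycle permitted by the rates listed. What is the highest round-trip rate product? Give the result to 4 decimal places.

loaf→chicken→salt→loaf: 0.3675 × 2.471 × 1.066 = 0.96803
loaf→copper→salt→loaf: 0.7419 × 1.2 × 1.066 = 0.94904
salt→chicken→copper→salt: 0.3814 × 1.95 × 1.2 = 0.89248
Maximum is loaf→chicken→salt→loaf at 0.9680; no arbitrage — every cycle loses value.

0.9680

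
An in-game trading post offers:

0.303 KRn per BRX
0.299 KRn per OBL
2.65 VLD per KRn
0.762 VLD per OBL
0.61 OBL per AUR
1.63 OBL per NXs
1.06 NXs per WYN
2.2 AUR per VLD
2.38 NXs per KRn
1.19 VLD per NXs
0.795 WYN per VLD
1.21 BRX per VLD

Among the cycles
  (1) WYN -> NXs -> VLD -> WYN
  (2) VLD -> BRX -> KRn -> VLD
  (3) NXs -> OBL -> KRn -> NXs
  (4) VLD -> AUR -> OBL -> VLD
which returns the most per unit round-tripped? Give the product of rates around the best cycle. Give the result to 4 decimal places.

(1) 1.06 × 1.19 × 0.795 = 1.00281
(2) 1.21 × 0.303 × 2.65 = 0.97157
(3) 1.63 × 0.299 × 2.38 = 1.15994
(4) 2.2 × 0.61 × 0.762 = 1.02260
Highest is cycle (3) at 1.1599 (>1, arbitrage).

1.1599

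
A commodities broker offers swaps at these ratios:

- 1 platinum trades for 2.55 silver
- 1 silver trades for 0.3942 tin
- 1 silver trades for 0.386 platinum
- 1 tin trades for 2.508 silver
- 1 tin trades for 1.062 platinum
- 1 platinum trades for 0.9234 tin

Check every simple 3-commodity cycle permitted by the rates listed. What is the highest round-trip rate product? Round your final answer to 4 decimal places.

platinum→silver→tin→platinum: 2.55 × 0.3942 × 1.062 = 1.06753
platinum→tin→silver→platinum: 0.9234 × 2.508 × 0.386 = 0.89393
Maximum is platinum→silver→tin→platinum at 1.0675; arbitrage exists.

1.0675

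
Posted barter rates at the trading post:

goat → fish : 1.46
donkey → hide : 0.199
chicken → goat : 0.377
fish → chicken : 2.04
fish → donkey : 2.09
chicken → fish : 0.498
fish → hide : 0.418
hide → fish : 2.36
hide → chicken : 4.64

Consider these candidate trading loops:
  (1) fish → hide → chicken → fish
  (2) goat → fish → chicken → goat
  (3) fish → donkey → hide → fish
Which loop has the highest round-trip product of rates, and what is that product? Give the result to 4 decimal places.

1.1229

(1) 0.418 × 4.64 × 0.498 = 0.96588
(2) 1.46 × 2.04 × 0.377 = 1.12286
(3) 2.09 × 0.199 × 2.36 = 0.98155
Highest is cycle (2) at 1.1229 (>1, arbitrage).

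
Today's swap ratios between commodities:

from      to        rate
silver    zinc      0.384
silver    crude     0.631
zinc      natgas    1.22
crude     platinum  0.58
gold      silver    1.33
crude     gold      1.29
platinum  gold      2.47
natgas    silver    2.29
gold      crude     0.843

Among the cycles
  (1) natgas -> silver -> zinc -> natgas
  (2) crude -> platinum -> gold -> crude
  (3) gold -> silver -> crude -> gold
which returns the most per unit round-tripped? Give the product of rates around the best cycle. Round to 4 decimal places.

(1) 2.29 × 0.384 × 1.22 = 1.07282
(2) 0.58 × 2.47 × 0.843 = 1.20768
(3) 1.33 × 0.631 × 1.29 = 1.08261
Highest is cycle (2) at 1.2077 (>1, arbitrage).

1.2077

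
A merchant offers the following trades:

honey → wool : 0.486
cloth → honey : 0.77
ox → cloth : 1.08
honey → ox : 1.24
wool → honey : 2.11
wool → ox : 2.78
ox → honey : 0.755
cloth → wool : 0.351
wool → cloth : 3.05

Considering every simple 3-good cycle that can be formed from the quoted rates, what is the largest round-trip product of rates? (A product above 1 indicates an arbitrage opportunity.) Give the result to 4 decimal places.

1.1414

honey→wool→cloth→honey: 0.486 × 3.05 × 0.77 = 1.14137
ox→cloth→wool→ox: 1.08 × 0.351 × 2.78 = 1.05384
ox→cloth→honey→ox: 1.08 × 0.77 × 1.24 = 1.03118
ox→honey→wool→ox: 0.755 × 0.486 × 2.78 = 1.02007
Maximum is honey→wool→cloth→honey at 1.1414; arbitrage exists.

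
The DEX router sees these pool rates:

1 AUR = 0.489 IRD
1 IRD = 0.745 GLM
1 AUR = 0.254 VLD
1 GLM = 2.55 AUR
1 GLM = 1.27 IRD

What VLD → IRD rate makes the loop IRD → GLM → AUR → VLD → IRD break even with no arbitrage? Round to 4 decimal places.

Known legs of the cycle: 0.745 × 2.55 × 0.254 = 0.4825365
For no arbitrage the full-cycle product must be 1, so the missing rate is 1 / 0.4825365 ≈ 2.072382.

2.0724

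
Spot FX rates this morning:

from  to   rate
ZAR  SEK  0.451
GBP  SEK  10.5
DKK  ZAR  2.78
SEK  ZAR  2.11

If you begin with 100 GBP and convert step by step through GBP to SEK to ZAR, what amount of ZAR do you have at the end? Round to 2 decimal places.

100 GBP × 10.5 = 1050 SEK
1050 SEK × 2.11 = 2215.5 ZAR

2215.50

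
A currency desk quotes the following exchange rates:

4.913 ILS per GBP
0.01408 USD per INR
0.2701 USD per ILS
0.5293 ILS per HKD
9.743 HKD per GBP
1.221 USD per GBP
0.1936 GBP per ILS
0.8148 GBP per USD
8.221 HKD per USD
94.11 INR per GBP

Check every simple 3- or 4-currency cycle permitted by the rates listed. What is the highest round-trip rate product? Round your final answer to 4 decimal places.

1.1753

USD→HKD→ILS→USD: 8.221 × 0.5293 × 0.2701 = 1.17531
USD→GBP→HKD→ILS→USD: 0.8148 × 9.743 × 0.5293 × 0.2701 = 1.13493
USD→GBP→ILS→USD: 0.8148 × 4.913 × 0.2701 = 1.08124
USD→GBP→INR→USD: 0.8148 × 94.11 × 0.01408 = 1.07967
USD→HKD→ILS→GBP→USD: 8.221 × 0.5293 × 0.1936 × 1.221 = 1.02860
HKD→ILS→GBP→HKD: 0.5293 × 0.1936 × 9.743 = 0.99839
Maximum is USD→HKD→ILS→USD at 1.1753; arbitrage exists.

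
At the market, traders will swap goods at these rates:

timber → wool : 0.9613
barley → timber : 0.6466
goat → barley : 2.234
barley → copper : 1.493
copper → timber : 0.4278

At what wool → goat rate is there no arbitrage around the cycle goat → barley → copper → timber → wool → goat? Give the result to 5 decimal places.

0.72905

Known legs of the cycle: 2.234 × 1.493 × 0.4278 × 0.9613 = 1.37164807727868
For no arbitrage the full-cycle product must be 1, so the missing rate is 1 / 1.37164807727868 ≈ 0.7290500.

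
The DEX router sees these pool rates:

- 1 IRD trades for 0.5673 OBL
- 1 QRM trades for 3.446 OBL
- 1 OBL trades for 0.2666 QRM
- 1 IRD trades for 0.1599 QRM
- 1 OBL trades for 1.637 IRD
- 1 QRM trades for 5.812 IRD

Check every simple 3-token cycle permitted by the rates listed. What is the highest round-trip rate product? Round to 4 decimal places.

0.9020

IRD→QRM→OBL→IRD: 0.1599 × 3.446 × 1.637 = 0.90201
IRD→OBL→QRM→IRD: 0.5673 × 0.2666 × 5.812 = 0.87902
Maximum is IRD→QRM→OBL→IRD at 0.9020; no arbitrage — every cycle loses value.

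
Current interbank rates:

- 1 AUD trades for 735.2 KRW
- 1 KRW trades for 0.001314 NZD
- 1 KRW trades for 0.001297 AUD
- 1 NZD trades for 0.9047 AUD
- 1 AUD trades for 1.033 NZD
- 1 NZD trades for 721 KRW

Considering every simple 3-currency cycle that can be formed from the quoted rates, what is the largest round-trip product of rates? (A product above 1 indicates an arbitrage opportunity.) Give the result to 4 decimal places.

NZD→KRW→AUD→NZD: 721 × 0.001297 × 1.033 = 0.96600
NZD→AUD→KRW→NZD: 0.9047 × 735.2 × 0.001314 = 0.87399
Maximum is NZD→KRW→AUD→NZD at 0.9660; no arbitrage — every cycle loses value.

0.9660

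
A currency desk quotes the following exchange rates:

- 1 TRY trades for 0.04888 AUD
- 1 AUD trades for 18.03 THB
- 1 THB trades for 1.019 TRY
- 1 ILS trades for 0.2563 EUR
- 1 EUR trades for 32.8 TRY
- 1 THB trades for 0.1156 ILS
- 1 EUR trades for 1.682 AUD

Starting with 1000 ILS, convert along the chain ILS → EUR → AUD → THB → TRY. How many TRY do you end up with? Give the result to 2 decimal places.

1000 ILS × 0.2563 = 256.3 EUR
256.3 EUR × 1.682 = 431.0966 AUD
431.0966 AUD × 18.03 = 7772.671698 THB
7772.671698 THB × 1.019 = 7920.352460262 TRY

7920.35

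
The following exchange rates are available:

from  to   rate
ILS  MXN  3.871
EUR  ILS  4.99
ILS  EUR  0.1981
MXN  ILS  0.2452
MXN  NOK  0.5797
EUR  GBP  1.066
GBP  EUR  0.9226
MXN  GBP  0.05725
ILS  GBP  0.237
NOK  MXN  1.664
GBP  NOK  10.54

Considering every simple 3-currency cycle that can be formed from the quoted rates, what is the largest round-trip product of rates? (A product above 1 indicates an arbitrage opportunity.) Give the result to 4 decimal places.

1.0911

EUR→ILS→GBP→EUR: 4.99 × 0.237 × 0.9226 = 1.09109
NOK→MXN→GBP→NOK: 1.664 × 0.05725 × 10.54 = 1.00408
Maximum is EUR→ILS→GBP→EUR at 1.0911; arbitrage exists.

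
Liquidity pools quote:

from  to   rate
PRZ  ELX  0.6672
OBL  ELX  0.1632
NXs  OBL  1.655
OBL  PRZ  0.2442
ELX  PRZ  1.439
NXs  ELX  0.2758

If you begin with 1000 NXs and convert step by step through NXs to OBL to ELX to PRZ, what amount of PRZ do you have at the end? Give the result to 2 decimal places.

1000 NXs × 1.655 = 1655 OBL
1655 OBL × 0.1632 = 270.096 ELX
270.096 ELX × 1.439 = 388.668144 PRZ

388.67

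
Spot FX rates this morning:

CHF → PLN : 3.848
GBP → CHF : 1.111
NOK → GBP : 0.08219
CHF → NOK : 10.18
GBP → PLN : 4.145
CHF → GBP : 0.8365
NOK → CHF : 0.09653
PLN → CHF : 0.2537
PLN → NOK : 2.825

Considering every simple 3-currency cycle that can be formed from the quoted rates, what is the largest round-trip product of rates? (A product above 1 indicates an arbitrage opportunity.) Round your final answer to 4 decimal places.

CHF→PLN→NOK→CHF: 3.848 × 2.825 × 0.09653 = 1.04934
NOK→GBP→PLN→NOK: 0.08219 × 4.145 × 2.825 = 0.96241
CHF→NOK→GBP→CHF: 10.18 × 0.08219 × 1.111 = 0.92957
CHF→GBP→PLN→CHF: 0.8365 × 4.145 × 0.2537 = 0.87965
Maximum is CHF→PLN→NOK→CHF at 1.0493; arbitrage exists.

1.0493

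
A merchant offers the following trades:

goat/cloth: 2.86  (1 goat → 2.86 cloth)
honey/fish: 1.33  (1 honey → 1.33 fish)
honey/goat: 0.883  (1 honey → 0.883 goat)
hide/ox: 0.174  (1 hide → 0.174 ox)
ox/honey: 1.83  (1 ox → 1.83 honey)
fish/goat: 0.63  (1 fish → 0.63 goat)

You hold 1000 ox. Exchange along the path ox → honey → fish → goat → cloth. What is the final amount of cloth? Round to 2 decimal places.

4385.40

1000 ox × 1.83 = 1830 honey
1830 honey × 1.33 = 2433.9 fish
2433.9 fish × 0.63 = 1533.357 goat
1533.357 goat × 2.86 = 4385.40102 cloth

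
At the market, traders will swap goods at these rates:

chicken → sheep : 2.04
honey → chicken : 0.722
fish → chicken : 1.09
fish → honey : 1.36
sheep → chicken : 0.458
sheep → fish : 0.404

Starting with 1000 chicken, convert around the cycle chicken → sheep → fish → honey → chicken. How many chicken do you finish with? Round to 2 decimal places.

809.26

1000 chicken × 2.04 = 2040 sheep
2040 sheep × 0.404 = 824.16 fish
824.16 fish × 1.36 = 1120.8576 honey
1120.8576 honey × 0.722 = 809.2591872 chicken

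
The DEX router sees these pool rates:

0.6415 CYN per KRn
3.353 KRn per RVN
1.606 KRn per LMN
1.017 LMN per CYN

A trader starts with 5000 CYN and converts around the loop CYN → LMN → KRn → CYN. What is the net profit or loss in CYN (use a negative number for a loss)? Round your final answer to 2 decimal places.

238.82

5000 CYN × 1.017 = 5085 LMN
5085 LMN × 1.606 = 8166.51 KRn
8166.51 KRn × 0.6415 = 5238.816165 CYN
Net change: 5238.816165 − 5000 = 238.816165 CYN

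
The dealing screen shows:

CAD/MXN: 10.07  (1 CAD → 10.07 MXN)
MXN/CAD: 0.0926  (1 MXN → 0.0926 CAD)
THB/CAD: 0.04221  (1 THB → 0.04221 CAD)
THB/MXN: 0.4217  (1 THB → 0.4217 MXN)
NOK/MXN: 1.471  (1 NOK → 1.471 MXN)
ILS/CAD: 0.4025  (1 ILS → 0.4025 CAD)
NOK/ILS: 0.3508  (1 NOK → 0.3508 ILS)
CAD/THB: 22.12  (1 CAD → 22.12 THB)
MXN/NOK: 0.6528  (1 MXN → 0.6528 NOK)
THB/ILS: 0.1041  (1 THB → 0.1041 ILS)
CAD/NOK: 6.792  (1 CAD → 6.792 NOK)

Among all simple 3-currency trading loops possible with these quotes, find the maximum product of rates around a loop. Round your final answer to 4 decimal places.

CAD→NOK→ILS→CAD: 6.792 × 0.3508 × 0.4025 = 0.95901
CAD→THB→ILS→CAD: 22.12 × 0.1041 × 0.4025 = 0.92683
CAD→NOK→MXN→CAD: 6.792 × 1.471 × 0.0926 = 0.92517
CAD→THB→MXN→CAD: 22.12 × 0.4217 × 0.0926 = 0.86377
Maximum is CAD→NOK→ILS→CAD at 0.9590; no arbitrage — every cycle loses value.

0.9590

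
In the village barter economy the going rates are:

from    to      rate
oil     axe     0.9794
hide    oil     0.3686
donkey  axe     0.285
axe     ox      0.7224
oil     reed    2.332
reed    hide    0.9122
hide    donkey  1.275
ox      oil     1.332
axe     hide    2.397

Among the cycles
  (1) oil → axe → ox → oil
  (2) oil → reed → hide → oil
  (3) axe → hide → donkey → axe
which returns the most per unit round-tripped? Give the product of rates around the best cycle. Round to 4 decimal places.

(1) 0.9794 × 0.7224 × 1.332 = 0.94241
(2) 2.332 × 0.9122 × 0.3686 = 0.78410
(3) 2.397 × 1.275 × 0.285 = 0.87101
Highest is cycle (1) at 0.9424 (≤1, no arbitrage).

0.9424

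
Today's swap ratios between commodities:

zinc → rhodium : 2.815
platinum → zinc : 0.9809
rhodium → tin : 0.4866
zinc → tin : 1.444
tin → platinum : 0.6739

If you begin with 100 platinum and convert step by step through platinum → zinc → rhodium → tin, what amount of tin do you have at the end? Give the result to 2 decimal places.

134.36

100 platinum × 0.9809 = 98.09 zinc
98.09 zinc × 2.815 = 276.12335 rhodium
276.12335 rhodium × 0.4866 = 134.36162211 tin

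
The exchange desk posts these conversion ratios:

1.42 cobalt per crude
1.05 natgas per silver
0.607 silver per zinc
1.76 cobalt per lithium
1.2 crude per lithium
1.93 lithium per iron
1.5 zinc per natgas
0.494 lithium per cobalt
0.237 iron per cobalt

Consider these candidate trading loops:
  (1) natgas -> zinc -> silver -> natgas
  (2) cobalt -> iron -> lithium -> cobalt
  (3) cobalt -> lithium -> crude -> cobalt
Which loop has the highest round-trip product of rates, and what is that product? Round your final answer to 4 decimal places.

0.9560

(1) 1.5 × 0.607 × 1.05 = 0.95603
(2) 0.237 × 1.93 × 1.76 = 0.80504
(3) 0.494 × 1.2 × 1.42 = 0.84178
Highest is cycle (1) at 0.9560 (≤1, no arbitrage).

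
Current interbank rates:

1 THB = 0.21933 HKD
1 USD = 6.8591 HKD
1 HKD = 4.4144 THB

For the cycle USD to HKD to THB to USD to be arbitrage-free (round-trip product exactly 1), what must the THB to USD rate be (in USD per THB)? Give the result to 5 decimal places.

Known legs of the cycle: 6.8591 × 4.4144 = 30.27881104
For no arbitrage the full-cycle product must be 1, so the missing rate is 1 / 30.27881104 ≈ 0.0330264.

0.03303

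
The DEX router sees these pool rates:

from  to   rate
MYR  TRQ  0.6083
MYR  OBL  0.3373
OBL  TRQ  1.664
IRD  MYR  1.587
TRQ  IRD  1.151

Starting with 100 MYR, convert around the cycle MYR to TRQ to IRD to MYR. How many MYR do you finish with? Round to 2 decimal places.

111.11

100 MYR × 0.6083 = 60.83 TRQ
60.83 TRQ × 1.151 = 70.01533 IRD
70.01533 IRD × 1.587 = 111.11432871 MYR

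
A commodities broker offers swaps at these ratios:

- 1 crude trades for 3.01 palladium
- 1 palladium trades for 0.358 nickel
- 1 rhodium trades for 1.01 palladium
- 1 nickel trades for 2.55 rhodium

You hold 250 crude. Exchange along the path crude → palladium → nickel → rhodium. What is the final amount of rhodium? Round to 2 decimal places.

250 crude × 3.01 = 752.5 palladium
752.5 palladium × 0.358 = 269.395 nickel
269.395 nickel × 2.55 = 686.95725 rhodium

686.96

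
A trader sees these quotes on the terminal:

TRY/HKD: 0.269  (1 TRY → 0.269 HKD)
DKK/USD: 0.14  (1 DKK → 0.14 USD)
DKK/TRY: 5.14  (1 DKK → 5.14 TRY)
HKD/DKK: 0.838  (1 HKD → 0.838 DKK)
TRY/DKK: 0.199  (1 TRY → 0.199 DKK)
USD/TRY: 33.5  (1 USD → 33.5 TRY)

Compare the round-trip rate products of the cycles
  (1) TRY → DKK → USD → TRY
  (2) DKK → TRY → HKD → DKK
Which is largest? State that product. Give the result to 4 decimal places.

1.1587

(1) 0.199 × 0.14 × 33.5 = 0.93331
(2) 5.14 × 0.269 × 0.838 = 1.15867
Highest is cycle (2) at 1.1587 (>1, arbitrage).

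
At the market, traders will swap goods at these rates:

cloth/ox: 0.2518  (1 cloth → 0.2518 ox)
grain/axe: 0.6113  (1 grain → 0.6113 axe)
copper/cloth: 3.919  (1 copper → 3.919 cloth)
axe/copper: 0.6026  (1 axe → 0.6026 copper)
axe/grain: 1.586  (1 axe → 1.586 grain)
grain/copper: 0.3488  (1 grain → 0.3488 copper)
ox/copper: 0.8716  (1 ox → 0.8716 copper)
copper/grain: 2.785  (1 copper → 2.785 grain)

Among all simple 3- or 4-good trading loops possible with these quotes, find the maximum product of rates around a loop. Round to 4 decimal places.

grain→axe→copper→grain: 0.6113 × 0.6026 × 2.785 = 1.02591
cloth→ox→copper→cloth: 0.2518 × 0.8716 × 3.919 = 0.86010
Maximum is grain→axe→copper→grain at 1.0259; arbitrage exists.

1.0259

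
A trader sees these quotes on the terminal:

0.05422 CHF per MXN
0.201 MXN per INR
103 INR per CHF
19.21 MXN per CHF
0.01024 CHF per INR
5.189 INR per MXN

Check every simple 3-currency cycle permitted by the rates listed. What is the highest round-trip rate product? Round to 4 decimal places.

1.1225

INR→MXN→CHF→INR: 0.201 × 0.05422 × 103 = 1.12252
INR→CHF→MXN→INR: 0.01024 × 19.21 × 5.189 = 1.02073
Maximum is INR→MXN→CHF→INR at 1.1225; arbitrage exists.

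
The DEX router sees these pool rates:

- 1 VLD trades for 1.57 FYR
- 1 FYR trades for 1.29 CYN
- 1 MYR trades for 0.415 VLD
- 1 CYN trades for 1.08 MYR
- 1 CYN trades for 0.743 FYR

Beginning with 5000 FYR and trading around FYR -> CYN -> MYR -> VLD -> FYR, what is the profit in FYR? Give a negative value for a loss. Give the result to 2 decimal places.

-461.30

5000 FYR × 1.29 = 6450 CYN
6450 CYN × 1.08 = 6966 MYR
6966 MYR × 0.415 = 2890.89 VLD
2890.89 VLD × 1.57 = 4538.6973 FYR
Net change: 4538.6973 − 5000 = -461.3027 FYR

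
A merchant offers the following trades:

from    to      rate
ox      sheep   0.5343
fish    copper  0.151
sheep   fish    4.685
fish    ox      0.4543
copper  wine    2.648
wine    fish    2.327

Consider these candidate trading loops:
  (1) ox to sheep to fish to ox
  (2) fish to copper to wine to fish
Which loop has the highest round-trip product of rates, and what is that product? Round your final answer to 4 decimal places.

(1) 0.5343 × 4.685 × 0.4543 = 1.13720
(2) 0.151 × 2.648 × 2.327 = 0.93045
Highest is cycle (1) at 1.1372 (>1, arbitrage).

1.1372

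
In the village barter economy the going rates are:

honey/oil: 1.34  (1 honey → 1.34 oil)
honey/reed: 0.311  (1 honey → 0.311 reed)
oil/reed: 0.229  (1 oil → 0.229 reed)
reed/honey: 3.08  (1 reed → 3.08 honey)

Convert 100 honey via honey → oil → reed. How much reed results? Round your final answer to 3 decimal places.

30.686

100 honey × 1.34 = 134 oil
134 oil × 0.229 = 30.686 reed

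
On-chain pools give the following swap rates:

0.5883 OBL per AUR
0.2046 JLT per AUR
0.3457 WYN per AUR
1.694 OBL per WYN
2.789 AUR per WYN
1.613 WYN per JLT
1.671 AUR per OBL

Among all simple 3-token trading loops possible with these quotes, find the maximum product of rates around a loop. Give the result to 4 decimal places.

WYN→OBL→AUR→WYN: 1.694 × 1.671 × 0.3457 = 0.97856
JLT→WYN→AUR→JLT: 1.613 × 2.789 × 0.2046 = 0.92043
Maximum is WYN→OBL→AUR→WYN at 0.9786; no arbitrage — every cycle loses value.

0.9786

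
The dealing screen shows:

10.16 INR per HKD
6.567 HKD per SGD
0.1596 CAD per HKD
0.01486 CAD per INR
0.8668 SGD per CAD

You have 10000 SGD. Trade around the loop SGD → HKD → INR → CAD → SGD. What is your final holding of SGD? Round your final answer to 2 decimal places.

8594.06

10000 SGD × 6.567 = 65670 HKD
65670 HKD × 10.16 = 667207.2 INR
667207.2 INR × 0.01486 = 9914.698992 CAD
9914.698992 CAD × 0.8668 = 8594.0610862656 SGD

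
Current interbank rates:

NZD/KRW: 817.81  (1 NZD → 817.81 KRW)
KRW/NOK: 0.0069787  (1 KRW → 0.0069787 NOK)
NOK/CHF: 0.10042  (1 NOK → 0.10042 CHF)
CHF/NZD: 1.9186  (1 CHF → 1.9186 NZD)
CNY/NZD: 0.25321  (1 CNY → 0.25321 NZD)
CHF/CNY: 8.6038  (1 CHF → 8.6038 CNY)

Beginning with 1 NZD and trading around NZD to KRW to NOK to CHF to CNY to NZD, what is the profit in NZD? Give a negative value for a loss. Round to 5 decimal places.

1 NZD × 817.81 = 817.81 KRW
817.81 KRW × 0.0069787 = 5.707250647 NOK
5.707250647 NOK × 0.10042 = 0.57312210997174 CHF
0.57312210997174 CHF × 8.6038 = 4.931028009774856612 CNY
4.931028009774856612 CNY × 0.25321 = 1.24858560235509144272452 NZD
Net change: 1.24858560235509144272452 − 1 = 0.24858560235509144272452 NZD

0.24859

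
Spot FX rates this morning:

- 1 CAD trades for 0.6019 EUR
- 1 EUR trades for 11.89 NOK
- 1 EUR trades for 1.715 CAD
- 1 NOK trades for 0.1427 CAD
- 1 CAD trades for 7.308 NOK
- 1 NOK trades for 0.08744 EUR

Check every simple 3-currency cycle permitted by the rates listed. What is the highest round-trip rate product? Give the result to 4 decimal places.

1.0959

NOK→EUR→CAD→NOK: 0.08744 × 1.715 × 7.308 = 1.09590
NOK→CAD→EUR→NOK: 0.1427 × 0.6019 × 11.89 = 1.02125
Maximum is NOK→EUR→CAD→NOK at 1.0959; arbitrage exists.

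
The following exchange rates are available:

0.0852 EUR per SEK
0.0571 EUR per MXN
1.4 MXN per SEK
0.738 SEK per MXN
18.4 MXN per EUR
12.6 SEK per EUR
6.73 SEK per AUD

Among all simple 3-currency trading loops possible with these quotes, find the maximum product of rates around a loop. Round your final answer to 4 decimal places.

EUR→MXN→SEK→EUR: 18.4 × 0.738 × 0.0852 = 1.15695
EUR→SEK→MXN→EUR: 12.6 × 1.4 × 0.0571 = 1.00724
Maximum is EUR→MXN→SEK→EUR at 1.1569; arbitrage exists.

1.1569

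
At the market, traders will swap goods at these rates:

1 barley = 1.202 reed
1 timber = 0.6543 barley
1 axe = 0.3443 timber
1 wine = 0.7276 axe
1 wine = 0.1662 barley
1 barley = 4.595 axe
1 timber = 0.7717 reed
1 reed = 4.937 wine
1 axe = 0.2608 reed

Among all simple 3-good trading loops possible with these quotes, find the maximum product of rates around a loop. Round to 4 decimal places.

axe→timber→barley→axe: 0.3443 × 0.6543 × 4.595 = 1.03514
reed→wine→barley→reed: 4.937 × 0.1662 × 1.202 = 0.98628
reed→wine→axe→reed: 4.937 × 0.7276 × 0.2608 = 0.93684
Maximum is axe→timber→barley→axe at 1.0351; arbitrage exists.

1.0351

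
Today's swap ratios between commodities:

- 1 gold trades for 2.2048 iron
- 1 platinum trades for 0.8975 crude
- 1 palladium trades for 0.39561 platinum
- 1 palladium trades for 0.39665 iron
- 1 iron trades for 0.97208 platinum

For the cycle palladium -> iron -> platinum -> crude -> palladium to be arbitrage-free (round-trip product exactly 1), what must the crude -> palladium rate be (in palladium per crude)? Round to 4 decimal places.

2.8897

Known legs of the cycle: 0.39665 × 0.97208 × 0.8975 = 0.34605403997
For no arbitrage the full-cycle product must be 1, so the missing rate is 1 / 0.34605403997 ≈ 2.889722.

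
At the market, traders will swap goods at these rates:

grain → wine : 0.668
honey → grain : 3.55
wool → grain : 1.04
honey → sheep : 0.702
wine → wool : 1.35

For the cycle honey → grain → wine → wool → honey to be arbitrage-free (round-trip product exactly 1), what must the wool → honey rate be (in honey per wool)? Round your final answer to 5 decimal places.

Known legs of the cycle: 3.55 × 0.668 × 1.35 = 3.20139
For no arbitrage the full-cycle product must be 1, so the missing rate is 1 / 3.20139 ≈ 0.3123643.

0.31236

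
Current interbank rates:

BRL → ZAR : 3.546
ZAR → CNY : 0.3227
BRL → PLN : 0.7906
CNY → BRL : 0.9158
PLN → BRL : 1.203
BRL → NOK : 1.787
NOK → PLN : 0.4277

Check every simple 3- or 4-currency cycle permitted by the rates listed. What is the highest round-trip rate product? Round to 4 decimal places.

ZAR→CNY→BRL→ZAR: 0.3227 × 0.9158 × 3.546 = 1.04794
NOK→PLN→BRL→NOK: 0.4277 × 1.203 × 1.787 = 0.91945
Maximum is ZAR→CNY→BRL→ZAR at 1.0479; arbitrage exists.

1.0479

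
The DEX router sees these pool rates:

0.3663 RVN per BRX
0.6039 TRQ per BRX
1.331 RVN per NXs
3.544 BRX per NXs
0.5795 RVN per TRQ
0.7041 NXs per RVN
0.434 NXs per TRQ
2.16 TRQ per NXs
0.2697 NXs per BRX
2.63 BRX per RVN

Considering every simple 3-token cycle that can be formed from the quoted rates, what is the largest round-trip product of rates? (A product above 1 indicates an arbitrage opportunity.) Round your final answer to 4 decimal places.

RVN→BRX→NXs→RVN: 2.63 × 0.2697 × 1.331 = 0.94409
BRX→TRQ→NXs→BRX: 0.6039 × 0.434 × 3.544 = 0.92886
RVN→BRX→TRQ→RVN: 2.63 × 0.6039 × 0.5795 = 0.92039
RVN→NXs→BRX→RVN: 0.7041 × 3.544 × 0.3663 = 0.91404
RVN→NXs→TRQ→RVN: 0.7041 × 2.16 × 0.5795 = 0.88134
Maximum is RVN→BRX→NXs→RVN at 0.9441; no arbitrage — every cycle loses value.

0.9441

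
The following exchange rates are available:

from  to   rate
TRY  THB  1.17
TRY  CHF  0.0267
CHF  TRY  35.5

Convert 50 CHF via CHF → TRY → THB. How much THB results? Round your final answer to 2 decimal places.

2076.75

50 CHF × 35.5 = 1775 TRY
1775 TRY × 1.17 = 2076.75 THB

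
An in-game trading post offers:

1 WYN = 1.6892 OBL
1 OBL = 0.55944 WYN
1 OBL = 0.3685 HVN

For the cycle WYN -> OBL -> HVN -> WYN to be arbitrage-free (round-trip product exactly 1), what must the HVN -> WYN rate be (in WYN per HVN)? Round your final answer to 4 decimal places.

1.6065

Known legs of the cycle: 1.6892 × 0.3685 = 0.6224702
For no arbitrage the full-cycle product must be 1, so the missing rate is 1 / 0.6224702 ≈ 1.606503.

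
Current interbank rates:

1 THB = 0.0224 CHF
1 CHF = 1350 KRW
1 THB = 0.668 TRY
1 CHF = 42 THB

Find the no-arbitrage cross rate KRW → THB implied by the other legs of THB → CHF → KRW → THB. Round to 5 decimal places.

Known legs of the cycle: 0.0224 × 1350 = 30.24
For no arbitrage the full-cycle product must be 1, so the missing rate is 1 / 30.24 ≈ 0.0330688.

0.03307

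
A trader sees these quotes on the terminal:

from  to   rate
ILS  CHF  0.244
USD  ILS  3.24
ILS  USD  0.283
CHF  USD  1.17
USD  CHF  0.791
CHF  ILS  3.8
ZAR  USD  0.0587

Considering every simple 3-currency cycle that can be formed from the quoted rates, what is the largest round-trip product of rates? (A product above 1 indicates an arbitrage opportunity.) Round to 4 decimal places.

0.9250

CHF→USD→ILS→CHF: 1.17 × 3.24 × 0.244 = 0.92496
CHF→ILS→USD→CHF: 3.8 × 0.283 × 0.791 = 0.85064
Maximum is CHF→USD→ILS→CHF at 0.9250; no arbitrage — every cycle loses value.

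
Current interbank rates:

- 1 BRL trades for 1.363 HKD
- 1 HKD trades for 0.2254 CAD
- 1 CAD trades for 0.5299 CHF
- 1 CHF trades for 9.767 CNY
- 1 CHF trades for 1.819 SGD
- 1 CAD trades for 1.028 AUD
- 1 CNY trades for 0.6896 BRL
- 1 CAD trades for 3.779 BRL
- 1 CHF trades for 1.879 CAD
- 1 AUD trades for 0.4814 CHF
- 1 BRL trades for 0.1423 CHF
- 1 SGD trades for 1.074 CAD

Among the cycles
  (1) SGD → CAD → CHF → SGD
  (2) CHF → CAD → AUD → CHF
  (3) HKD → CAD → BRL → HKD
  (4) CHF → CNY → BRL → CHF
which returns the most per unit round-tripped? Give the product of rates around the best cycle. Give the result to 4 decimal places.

1.1610

(1) 1.074 × 0.5299 × 1.819 = 1.03522
(2) 1.879 × 1.028 × 0.4814 = 0.92988
(3) 0.2254 × 3.779 × 1.363 = 1.16099
(4) 9.767 × 0.6896 × 0.1423 = 0.95844
Highest is cycle (3) at 1.1610 (>1, arbitrage).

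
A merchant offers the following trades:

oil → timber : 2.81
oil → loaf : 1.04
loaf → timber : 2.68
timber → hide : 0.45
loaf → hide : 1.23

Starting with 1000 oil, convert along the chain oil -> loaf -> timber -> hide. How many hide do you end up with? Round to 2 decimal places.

1254.24

1000 oil × 1.04 = 1040 loaf
1040 loaf × 2.68 = 2787.2 timber
2787.2 timber × 0.45 = 1254.24 hide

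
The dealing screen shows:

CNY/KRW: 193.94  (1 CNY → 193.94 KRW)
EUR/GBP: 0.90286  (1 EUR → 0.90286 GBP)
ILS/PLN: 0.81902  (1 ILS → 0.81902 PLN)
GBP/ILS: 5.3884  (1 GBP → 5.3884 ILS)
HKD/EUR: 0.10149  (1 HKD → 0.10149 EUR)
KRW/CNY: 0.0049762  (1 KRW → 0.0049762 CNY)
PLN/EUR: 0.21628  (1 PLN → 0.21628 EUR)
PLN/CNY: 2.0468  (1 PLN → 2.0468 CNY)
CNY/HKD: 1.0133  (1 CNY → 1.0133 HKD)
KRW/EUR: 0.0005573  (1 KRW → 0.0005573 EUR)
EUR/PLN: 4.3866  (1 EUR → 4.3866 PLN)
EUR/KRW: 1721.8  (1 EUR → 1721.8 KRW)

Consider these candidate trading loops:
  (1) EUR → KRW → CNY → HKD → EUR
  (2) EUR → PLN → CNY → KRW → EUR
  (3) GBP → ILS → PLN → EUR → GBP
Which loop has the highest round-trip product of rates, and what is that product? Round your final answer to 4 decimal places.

0.9704

(1) 1721.8 × 0.0049762 × 1.0133 × 0.10149 = 0.88113
(2) 4.3866 × 2.0468 × 193.94 × 0.0005573 = 0.97042
(3) 5.3884 × 0.81902 × 0.21628 × 0.90286 = 0.86177
Highest is cycle (2) at 0.9704 (≤1, no arbitrage).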